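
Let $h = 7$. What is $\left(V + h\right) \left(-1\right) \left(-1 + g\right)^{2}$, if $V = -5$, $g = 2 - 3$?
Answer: $-8$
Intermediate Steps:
$g = -1$ ($g = 2 - 3 = -1$)
$\left(V + h\right) \left(-1\right) \left(-1 + g\right)^{2} = \left(-5 + 7\right) \left(-1\right) \left(-1 - 1\right)^{2} = 2 \left(-1\right) \left(-2\right)^{2} = \left(-2\right) 4 = -8$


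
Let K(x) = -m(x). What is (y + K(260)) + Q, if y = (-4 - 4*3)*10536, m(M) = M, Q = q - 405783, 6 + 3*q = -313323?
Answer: -679062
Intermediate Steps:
q = -104443 (q = -2 + (⅓)*(-313323) = -2 - 104441 = -104443)
Q = -510226 (Q = -104443 - 405783 = -510226)
K(x) = -x
y = -168576 (y = (-4 - 12)*10536 = -16*10536 = -168576)
(y + K(260)) + Q = (-168576 - 1*260) - 510226 = (-168576 - 260) - 510226 = -168836 - 510226 = -679062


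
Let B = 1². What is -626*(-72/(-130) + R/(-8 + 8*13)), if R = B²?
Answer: -1102073/3120 ≈ -353.23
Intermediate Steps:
B = 1
R = 1 (R = 1² = 1)
-626*(-72/(-130) + R/(-8 + 8*13)) = -626*(-72/(-130) + 1/(-8 + 8*13)) = -626*(-72*(-1/130) + 1/(-8 + 104)) = -626*(36/65 + 1/96) = -626*3521/6240 = -1102073/3120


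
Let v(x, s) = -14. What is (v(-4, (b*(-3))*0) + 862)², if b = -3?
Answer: 719104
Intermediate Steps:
(v(-4, (b*(-3))*0) + 862)² = (-14 + 862)² = 848² = 719104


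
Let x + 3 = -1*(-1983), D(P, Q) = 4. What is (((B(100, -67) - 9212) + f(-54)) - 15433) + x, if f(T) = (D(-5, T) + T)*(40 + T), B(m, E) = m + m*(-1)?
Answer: -21965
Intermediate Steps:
B(m, E) = 0 (B(m, E) = m - m = 0)
x = 1980 (x = -3 - 1*(-1983) = -3 + 1983 = 1980)
f(T) = (4 + T)*(40 + T)
(((B(100, -67) - 9212) + f(-54)) - 15433) + x = (((0 - 9212) + (160 + (-54)² + 44*(-54))) - 15433) + 1980 = ((-9212 + (160 + 2916 - 2376)) - 15433) + 1980 = ((-9212 + 700) - 15433) + 1980 = (-8512 - 15433) + 1980 = -23945 + 1980 = -21965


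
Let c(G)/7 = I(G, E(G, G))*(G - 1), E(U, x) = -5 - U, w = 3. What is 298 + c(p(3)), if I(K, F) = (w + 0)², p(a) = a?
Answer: 424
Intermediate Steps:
I(K, F) = 9 (I(K, F) = (3 + 0)² = 3² = 9)
c(G) = -63 + 63*G (c(G) = 7*(9*(G - 1)) = 7*(9*(-1 + G)) = 7*(-9 + 9*G) = -63 + 63*G)
298 + c(p(3)) = 298 + (-63 + 63*3) = 298 + (-63 + 189) = 298 + 126 = 424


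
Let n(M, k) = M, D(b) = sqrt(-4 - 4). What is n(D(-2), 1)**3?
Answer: -16*I*sqrt(2) ≈ -22.627*I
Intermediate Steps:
D(b) = 2*I*sqrt(2) (D(b) = sqrt(-8) = 2*I*sqrt(2))
n(D(-2), 1)**3 = (2*I*sqrt(2))**3 = -16*I*sqrt(2)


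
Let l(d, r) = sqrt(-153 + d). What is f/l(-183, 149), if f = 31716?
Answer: -2643*I*sqrt(21)/7 ≈ -1730.3*I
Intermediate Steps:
f/l(-183, 149) = 31716/(sqrt(-153 - 183)) = 31716/(sqrt(-336)) = 31716/((4*I*sqrt(21))) = 31716*(-I*sqrt(21)/84) = -2643*I*sqrt(21)/7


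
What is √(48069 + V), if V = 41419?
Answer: 4*√5593 ≈ 299.15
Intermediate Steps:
√(48069 + V) = √(48069 + 41419) = √89488 = 4*√5593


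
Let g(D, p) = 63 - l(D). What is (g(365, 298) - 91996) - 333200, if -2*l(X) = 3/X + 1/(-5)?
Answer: -31034716/73 ≈ -4.2513e+5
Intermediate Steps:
l(X) = 1/10 - 3/(2*X) (l(X) = -(3/X + 1/(-5))/2 = -(3/X + 1*(-1/5))/2 = -(3/X - 1/5)/2 = -(-1/5 + 3/X)/2 = 1/10 - 3/(2*X))
g(D, p) = 63 - (-15 + D)/(10*D)
(g(365, 298) - 91996) - 333200 = ((1/10)*(15 + 629*365)/365 - 91996) - 333200 = ((1/10)*(1/365)*(15 + 229585) - 91996) - 333200 = ((1/10)*(1/365)*229600 - 91996) - 333200 = (4592/73 - 91996) - 333200 = -6711116/73 - 333200 = -31034716/73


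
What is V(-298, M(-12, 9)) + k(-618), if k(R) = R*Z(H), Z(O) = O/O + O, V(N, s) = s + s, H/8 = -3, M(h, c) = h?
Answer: 14190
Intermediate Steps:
H = -24 (H = 8*(-3) = -24)
V(N, s) = 2*s
Z(O) = 1 + O
k(R) = -23*R (k(R) = R*(1 - 24) = R*(-23) = -23*R)
V(-298, M(-12, 9)) + k(-618) = 2*(-12) - 23*(-618) = -24 + 14214 = 14190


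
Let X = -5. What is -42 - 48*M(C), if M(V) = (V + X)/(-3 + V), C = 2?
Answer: -186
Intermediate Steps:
M(V) = (-5 + V)/(-3 + V) (M(V) = (V - 5)/(-3 + V) = (-5 + V)/(-3 + V))
-42 - 48*M(C) = -42 - 48*(-5 + 2)/(-3 + 2) = -42 - 48*(-3)/(-1) = -42 - (-48)*(-3) = -42 - 48*3 = -42 - 144 = -186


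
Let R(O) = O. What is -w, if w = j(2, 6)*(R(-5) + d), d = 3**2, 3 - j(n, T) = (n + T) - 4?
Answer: 4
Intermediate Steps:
j(n, T) = 7 - T - n (j(n, T) = 3 - ((n + T) - 4) = 3 - ((T + n) - 4) = 3 - (-4 + T + n) = 3 + (4 - T - n) = 7 - T - n)
d = 9
w = -4 (w = (7 - 1*6 - 1*2)*(-5 + 9) = (7 - 6 - 2)*4 = -1*4 = -4)
-w = -1*(-4) = 4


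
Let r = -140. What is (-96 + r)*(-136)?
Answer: 32096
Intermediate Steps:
(-96 + r)*(-136) = (-96 - 140)*(-136) = -236*(-136) = 32096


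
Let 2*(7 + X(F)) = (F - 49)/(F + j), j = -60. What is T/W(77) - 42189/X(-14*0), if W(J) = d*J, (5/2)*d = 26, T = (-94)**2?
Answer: 725211325/113113 ≈ 6411.4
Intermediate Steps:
T = 8836
X(F) = -7 + (-49 + F)/(2*(-60 + F)) (X(F) = -7 + ((F - 49)/(F - 60))/2 = -7 + ((-49 + F)/(-60 + F))/2 = -7 + (-49 + F)/(2*(-60 + F)))
d = 52/5 (d = (2/5)*26 = 52/5 ≈ 10.400)
W(J) = 52*J/5
T/W(77) - 42189/X(-14*0) = 8836/(((52/5)*77)) - 42189*2*(-60 - 14*0)/(791 - (-182)*0) = 8836/(4004/5) - 42189*2*(-60 + 0)/(791 - 13*0) = 8836*(5/4004) - 42189*(-120/(791 + 0)) = 11045/1001 - 42189/((1/2)*(-1/60)*791) = 11045/1001 - 42189/(-791/120) = 11045/1001 - 42189*(-120/791) = 11045/1001 + 723240/113 = 725211325/113113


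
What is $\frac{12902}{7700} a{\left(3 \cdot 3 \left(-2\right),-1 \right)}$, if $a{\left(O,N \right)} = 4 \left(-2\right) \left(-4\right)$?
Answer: $\frac{103216}{1925} \approx 53.619$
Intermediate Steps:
$a{\left(O,N \right)} = 32$ ($a{\left(O,N \right)} = \left(-8\right) \left(-4\right) = 32$)
$\frac{12902}{7700} a{\left(3 \cdot 3 \left(-2\right),-1 \right)} = \frac{12902}{7700} \cdot 32 = 12902 \cdot \frac{1}{7700} \cdot 32 = \frac{6451}{3850} \cdot 32 = \frac{103216}{1925}$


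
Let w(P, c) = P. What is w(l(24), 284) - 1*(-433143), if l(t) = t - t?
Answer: 433143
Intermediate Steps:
l(t) = 0
w(l(24), 284) - 1*(-433143) = 0 - 1*(-433143) = 0 + 433143 = 433143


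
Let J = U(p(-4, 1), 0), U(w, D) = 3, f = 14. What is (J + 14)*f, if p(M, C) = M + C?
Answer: 238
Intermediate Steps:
p(M, C) = C + M
J = 3
(J + 14)*f = (3 + 14)*14 = 17*14 = 238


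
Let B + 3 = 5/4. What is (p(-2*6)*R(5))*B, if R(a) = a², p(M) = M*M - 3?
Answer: -24675/4 ≈ -6168.8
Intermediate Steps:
B = -7/4 (B = -3 + 5/4 = -7/4 ≈ -1.7500)
p(M) = -3 + M² (p(M) = M² - 3 = -3 + M²)
(p(-2*6)*R(5))*B = ((-3 + (-2*6)²)*5²)*(-7/4) = ((-3 + (-12)²)*25)*(-7/4) = ((-3 + 144)*25)*(-7/4) = (141*25)*(-7/4) = 3525*(-7/4) = -24675/4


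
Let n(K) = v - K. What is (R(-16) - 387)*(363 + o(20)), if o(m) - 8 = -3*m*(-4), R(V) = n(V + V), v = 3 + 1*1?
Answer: -214461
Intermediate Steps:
v = 4 (v = 3 + 1 = 4)
n(K) = 4 - K
R(V) = 4 - 2*V (R(V) = 4 - (V + V) = 4 - 2*V)
o(m) = 8 + 12*m (o(m) = 8 - 3*m*(-4) = 8 + 12*m)
(R(-16) - 387)*(363 + o(20)) = ((4 - 2*(-16)) - 387)*(363 + (8 + 12*20)) = ((4 + 32) - 387)*(363 + (8 + 240)) = (36 - 387)*(363 + 248) = -351*611 = -214461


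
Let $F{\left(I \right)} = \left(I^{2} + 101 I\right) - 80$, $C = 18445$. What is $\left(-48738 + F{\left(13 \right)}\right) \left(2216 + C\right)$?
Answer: $-978009096$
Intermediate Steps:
$F{\left(I \right)} = -80 + I^{2} + 101 I$
$\left(-48738 + F{\left(13 \right)}\right) \left(2216 + C\right) = \left(-48738 + \left(-80 + 13^{2} + 101 \cdot 13\right)\right) \left(2216 + 18445\right) = \left(-48738 + \left(-80 + 169 + 1313\right)\right) 20661 = \left(-48738 + 1402\right) 20661 = \left(-47336\right) 20661 = -978009096$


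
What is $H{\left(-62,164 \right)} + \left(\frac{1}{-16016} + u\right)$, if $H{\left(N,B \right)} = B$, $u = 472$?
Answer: $\frac{10186175}{16016} \approx 636.0$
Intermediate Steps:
$H{\left(-62,164 \right)} + \left(\frac{1}{-16016} + u\right) = 164 + \left(\frac{1}{-16016} + 472\right) = 164 + \left(- \frac{1}{16016} + 472\right) = 164 + \frac{7559551}{16016} = \frac{10186175}{16016}$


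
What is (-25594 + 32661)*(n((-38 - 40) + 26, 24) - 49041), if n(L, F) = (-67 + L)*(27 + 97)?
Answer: -450853399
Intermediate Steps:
n(L, F) = -8308 + 124*L (n(L, F) = (-67 + L)*124 = -8308 + 124*L)
(-25594 + 32661)*(n((-38 - 40) + 26, 24) - 49041) = (-25594 + 32661)*((-8308 + 124*((-38 - 40) + 26)) - 49041) = 7067*((-8308 + 124*(-78 + 26)) - 49041) = 7067*((-8308 + 124*(-52)) - 49041) = 7067*((-8308 - 6448) - 49041) = 7067*(-14756 - 49041) = 7067*(-63797) = -450853399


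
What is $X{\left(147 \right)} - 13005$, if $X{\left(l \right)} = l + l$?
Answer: $-12711$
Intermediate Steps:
$X{\left(l \right)} = 2 l$
$X{\left(147 \right)} - 13005 = 2 \cdot 147 - 13005 = 294 - 13005 = -12711$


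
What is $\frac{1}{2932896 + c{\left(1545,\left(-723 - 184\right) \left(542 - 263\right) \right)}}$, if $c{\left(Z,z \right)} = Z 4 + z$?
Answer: $\frac{1}{2686023} \approx 3.723 \cdot 10^{-7}$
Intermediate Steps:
$c{\left(Z,z \right)} = z + 4 Z$ ($c{\left(Z,z \right)} = 4 Z + z = z + 4 Z$)
$\frac{1}{2932896 + c{\left(1545,\left(-723 - 184\right) \left(542 - 263\right) \right)}} = \frac{1}{2932896 + \left(\left(-723 - 184\right) \left(542 - 263\right) + 4 \cdot 1545\right)} = \frac{1}{2932896 + \left(\left(-907\right) 279 + 6180\right)} = \frac{1}{2932896 + \left(-253053 + 6180\right)} = \frac{1}{2932896 - 246873} = \frac{1}{2686023}$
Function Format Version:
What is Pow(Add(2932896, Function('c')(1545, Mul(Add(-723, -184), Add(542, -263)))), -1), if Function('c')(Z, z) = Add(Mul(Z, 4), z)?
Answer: Rational(1, 2686023) ≈ 3.7230e-7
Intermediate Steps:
Function('c')(Z, z) = Add(z, Mul(4, Z)) (Function('c')(Z, z) = Add(Mul(4, Z), z) = Add(z, Mul(4, Z)))
Pow(Add(2932896, Function('c')(1545, Mul(Add(-723, -184), Add(542, -263)))), -1) = Pow(Add(2932896, Add(Mul(Add(-723, -184), Add(542, -263)), Mul(4, 1545))), -1) = Pow(Add(2932896, Add(Mul(-907, 279), 6180)), -1) = Pow(Add(2932896, Add(-253053, 6180)), -1) = Pow(Add(2932896, -246873), -1) = Pow(2686023, -1) = Rational(1, 2686023)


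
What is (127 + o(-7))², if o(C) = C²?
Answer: 30976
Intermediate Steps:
(127 + o(-7))² = (127 + (-7)²)² = (127 + 49)² = 176² = 30976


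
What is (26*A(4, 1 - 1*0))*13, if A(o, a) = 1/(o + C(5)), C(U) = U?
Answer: 338/9 ≈ 37.556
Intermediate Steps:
A(o, a) = 1/(5 + o) (A(o, a) = 1/(o + 5) = 1/(5 + o))
(26*A(4, 1 - 1*0))*13 = (26/(5 + 4))*13 = (26/9)*13 = 338/9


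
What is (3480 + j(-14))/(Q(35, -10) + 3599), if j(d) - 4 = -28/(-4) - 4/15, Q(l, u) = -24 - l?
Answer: 52361/53100 ≈ 0.98608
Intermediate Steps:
j(d) = 161/15 (j(d) = 4 + (-28/(-4) - 4/15) = 4 + (-28*(-1/4) - 4*1/15) = 4 + (7 - 4/15) = 4 + 101/15 = 161/15)
(3480 + j(-14))/(Q(35, -10) + 3599) = (3480 + 161/15)/((-24 - 1*35) + 3599) = 52361/(15*((-24 - 35) + 3599)) = 52361/(15*(-59 + 3599)) = (52361/15)/3540 = (52361/15)*(1/3540) = 52361/53100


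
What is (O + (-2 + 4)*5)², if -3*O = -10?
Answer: 1600/9 ≈ 177.78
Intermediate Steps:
O = 10/3 (O = -⅓*(-10) = 10/3 ≈ 3.3333)
(O + (-2 + 4)*5)² = (10/3 + (-2 + 4)*5)² = (10/3 + 2*5)² = (10/3 + 10)² = (40/3)² = 1600/9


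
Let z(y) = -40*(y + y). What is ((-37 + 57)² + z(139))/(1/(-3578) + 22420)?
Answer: -38356160/80218759 ≈ -0.47814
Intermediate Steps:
z(y) = -80*y
((-37 + 57)² + z(139))/(1/(-3578) + 22420) = ((-37 + 57)² - 80*139)/(1/(-3578) + 22420) = (20² - 11120)/(-1/3578 + 22420) = (400 - 11120)/(80218759/3578) = -10720*3578/80218759 = -38356160/80218759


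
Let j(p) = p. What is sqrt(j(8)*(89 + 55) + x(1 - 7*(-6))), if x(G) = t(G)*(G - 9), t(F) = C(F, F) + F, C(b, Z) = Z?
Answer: 2*sqrt(1019) ≈ 63.844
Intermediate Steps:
t(F) = 2*F (t(F) = F + F = 2*F)
x(G) = 2*G*(-9 + G) (x(G) = (2*G)*(G - 9) = (2*G)*(-9 + G) = 2*G*(-9 + G))
sqrt(j(8)*(89 + 55) + x(1 - 7*(-6))) = sqrt(8*(89 + 55) + 2*(1 - 7*(-6))*(-9 + (1 - 7*(-6)))) = sqrt(8*144 + 2*(1 + 42)*(-9 + (1 + 42))) = sqrt(1152 + 2*43*(-9 + 43)) = sqrt(1152 + 2*43*34) = sqrt(1152 + 2924) = sqrt(4076) = 2*sqrt(1019)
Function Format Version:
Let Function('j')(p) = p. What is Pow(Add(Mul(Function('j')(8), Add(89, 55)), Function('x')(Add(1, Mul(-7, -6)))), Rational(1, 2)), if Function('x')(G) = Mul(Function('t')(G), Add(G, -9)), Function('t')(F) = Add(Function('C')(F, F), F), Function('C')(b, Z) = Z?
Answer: Mul(2, Pow(1019, Rational(1, 2))) ≈ 63.844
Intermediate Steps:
Function('t')(F) = Mul(2, F) (Function('t')(F) = Add(F, F) = Mul(2, F))
Function('x')(G) = Mul(2, G, Add(-9, G)) (Function('x')(G) = Mul(Mul(2, G), Add(G, -9)) = Mul(Mul(2, G), Add(-9, G)) = Mul(2, G, Add(-9, G)))
Pow(Add(Mul(Function('j')(8), Add(89, 55)), Function('x')(Add(1, Mul(-7, -6)))), Rational(1, 2)) = Pow(Add(Mul(8, Add(89, 55)), Mul(2, Add(1, Mul(-7, -6)), Add(-9, Add(1, Mul(-7, -6))))), Rational(1, 2)) = Pow(Add(Mul(8, 144), Mul(2, Add(1, 42), Add(-9, Add(1, 42)))), Rational(1, 2)) = Pow(Add(1152, Mul(2, 43, Add(-9, 43))), Rational(1, 2)) = Pow(Add(1152, Mul(2, 43, 34)), Rational(1, 2)) = Pow(Add(1152, 2924), Rational(1, 2)) = Pow(4076, Rational(1, 2)) = Mul(2, Pow(1019, Rational(1, 2)))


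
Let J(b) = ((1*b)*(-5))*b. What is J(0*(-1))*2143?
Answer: 0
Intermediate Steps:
J(b) = -5*b² (J(b) = (b*(-5))*b = (-5*b)*b = -5*b²)
J(0*(-1))*2143 = -5*(0*(-1))²*2143 = -5*0²*2143 = -5*0*2143 = 0*2143 = 0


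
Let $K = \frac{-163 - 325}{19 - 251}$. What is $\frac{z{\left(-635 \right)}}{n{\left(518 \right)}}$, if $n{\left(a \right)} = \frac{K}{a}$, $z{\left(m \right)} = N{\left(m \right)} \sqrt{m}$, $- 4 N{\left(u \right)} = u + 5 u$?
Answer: $\frac{14308455 i \sqrt{635}}{61} \approx 5.9108 \cdot 10^{6} i$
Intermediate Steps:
$K = \frac{61}{29}$ ($K = - \frac{488}{-232} = \left(-488\right) \left(- \frac{1}{232}\right) = \frac{61}{29} \approx 2.1034$)
$N{\left(u \right)} = - \frac{3 u}{2}$ ($N{\left(u \right)} = - \frac{u + 5 u}{4} = - \frac{6 u}{4} = - \frac{3 u}{2}$)
$z{\left(m \right)} = - \frac{3 m^{\frac{3}{2}}}{2}$ ($z{\left(m \right)} = - \frac{3 m}{2} \sqrt{m} = - \frac{3 m^{\frac{3}{2}}}{2}$)
$n{\left(a \right)} = \frac{61}{29 a}$
$\frac{z{\left(-635 \right)}}{n{\left(518 \right)}} = \frac{\left(- \frac{3}{2}\right) \left(-635\right)^{\frac{3}{2}}}{\frac{61}{29} \cdot \frac{1}{518}} = \frac{\left(- \frac{3}{2}\right) \left(- 635 i \sqrt{635}\right)}{\frac{61}{29} \cdot \frac{1}{518}} = \frac{\frac{1905}{2} i \sqrt{635}}{\frac{61}{15022}} = \frac{1905 i \sqrt{635}}{2} \cdot \frac{15022}{61} = \frac{14308455 i \sqrt{635}}{61}$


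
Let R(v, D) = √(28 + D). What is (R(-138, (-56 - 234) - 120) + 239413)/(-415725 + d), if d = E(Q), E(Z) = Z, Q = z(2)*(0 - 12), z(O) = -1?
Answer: -239413/415713 - I*√382/415713 ≈ -0.57591 - 4.7015e-5*I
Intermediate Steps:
Q = 12 (Q = -(0 - 12) = -1*(-12) = 12)
d = 12
(R(-138, (-56 - 234) - 120) + 239413)/(-415725 + d) = (√(28 + ((-56 - 234) - 120)) + 239413)/(-415725 + 12) = (√(28 + (-290 - 120)) + 239413)/(-415713) = (√(28 - 410) + 239413)*(-1/415713) = (√(-382) + 239413)*(-1/415713) = (I*√382 + 239413)*(-1/415713) = (239413 + I*√382)*(-1/415713) = -239413/415713 - I*√382/415713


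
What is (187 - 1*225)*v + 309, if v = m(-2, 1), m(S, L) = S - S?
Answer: 309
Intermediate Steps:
m(S, L) = 0
v = 0
(187 - 1*225)*v + 309 = (187 - 1*225)*0 + 309 = (187 - 225)*0 + 309 = -38*0 + 309 = 0 + 309 = 309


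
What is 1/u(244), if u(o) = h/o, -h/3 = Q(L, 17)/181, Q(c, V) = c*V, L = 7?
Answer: -44164/357 ≈ -123.71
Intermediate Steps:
Q(c, V) = V*c
h = -357/181 (h = -3*17*7/181 = -357/181 ≈ -1.9724)
u(o) = -357/(181*o)
1/u(244) = 1/(-357/181/244) = 1/(-357/181*1/244) = 1/(-357/44164) = -44164/357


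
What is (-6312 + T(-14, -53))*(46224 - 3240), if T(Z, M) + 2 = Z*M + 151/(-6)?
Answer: -240588612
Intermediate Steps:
T(Z, M) = -163/6 + M*Z (T(Z, M) = -2 + (Z*M + 151/(-6)) = -2 + (M*Z + 151*(-⅙)) = -2 + (M*Z - 151/6) = -2 + (-151/6 + M*Z) = -163/6 + M*Z)
(-6312 + T(-14, -53))*(46224 - 3240) = (-6312 + (-163/6 - 53*(-14)))*(46224 - 3240) = (-6312 + (-163/6 + 742))*42984 = (-6312 + 4289/6)*42984 = -33583/6*42984 = -240588612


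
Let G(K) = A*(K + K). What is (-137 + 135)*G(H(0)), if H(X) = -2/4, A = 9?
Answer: 18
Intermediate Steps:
H(X) = -½ (H(X) = -2*¼ = -½)
G(K) = 18*K (G(K) = 9*(K + K) = 9*(2*K) = 18*K)
(-137 + 135)*G(H(0)) = (-137 + 135)*(18*(-½)) = -2*(-9) = 18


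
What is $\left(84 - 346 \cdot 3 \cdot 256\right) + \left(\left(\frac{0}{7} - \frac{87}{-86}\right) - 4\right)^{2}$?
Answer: $- \frac{1964636975}{7396} \approx -2.6564 \cdot 10^{5}$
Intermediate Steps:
$\left(84 - 346 \cdot 3 \cdot 256\right) + \left(\left(\frac{0}{7} - \frac{87}{-86}\right) - 4\right)^{2} = \left(84 - 265728\right) + \left(\left(0 \cdot \frac{1}{7} - - \frac{87}{86}\right) - 4\right)^{2} = \left(84 - 265728\right) + \left(\left(0 + \frac{87}{86}\right) - 4\right)^{2} = -265644 + \left(\frac{87}{86} - 4\right)^{2} = -265644 + \left(- \frac{257}{86}\right)^{2} = -265644 + \frac{66049}{7396} = - \frac{1964636975}{7396}$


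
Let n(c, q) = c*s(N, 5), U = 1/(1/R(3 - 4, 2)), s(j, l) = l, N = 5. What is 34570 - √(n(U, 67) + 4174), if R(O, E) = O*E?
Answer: 34570 - 2*√1041 ≈ 34506.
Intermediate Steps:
R(O, E) = E*O
U = -2 (U = 1/(1/(2*(3 - 4))) = 1/(1/(2*(-1))) = 1/(1/(-2)) = 1/(-½) = -2)
n(c, q) = 5*c (n(c, q) = c*5 = 5*c)
34570 - √(n(U, 67) + 4174) = 34570 - √(5*(-2) + 4174) = 34570 - √(-10 + 4174) = 34570 - √4164 = 34570 - 2*√1041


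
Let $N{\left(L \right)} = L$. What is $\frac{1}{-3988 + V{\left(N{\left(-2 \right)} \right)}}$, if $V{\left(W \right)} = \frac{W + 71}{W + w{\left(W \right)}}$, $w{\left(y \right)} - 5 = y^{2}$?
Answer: $- \frac{7}{27847} \approx -0.00025137$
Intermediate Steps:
$w{\left(y \right)} = 5 + y^{2}$
$V{\left(W \right)} = \frac{71 + W}{5 + W + W^{2}}$ ($V{\left(W \right)} = \frac{W + 71}{W + \left(5 + W^{2}\right)} = \frac{71 + W}{5 + W + W^{2}}$)
$\frac{1}{-3988 + V{\left(N{\left(-2 \right)} \right)}} = \frac{1}{-3988 + \frac{71 - 2}{5 - 2 + \left(-2\right)^{2}}} = \frac{1}{-3988 + \frac{1}{5 - 2 + 4} \cdot 69} = \frac{1}{-3988 + \frac{1}{7} \cdot 69} = \frac{1}{-3988 + \frac{69}{7}} = \frac{1}{- \frac{27847}{7}} = - \frac{7}{27847}$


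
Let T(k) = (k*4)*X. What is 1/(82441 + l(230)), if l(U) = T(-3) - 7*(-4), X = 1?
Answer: 1/82457 ≈ 1.2128e-5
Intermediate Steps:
T(k) = 4*k (T(k) = (k*4)*1 = (4*k)*1 = 4*k)
l(U) = 16 (l(U) = 4*(-3) - 7*(-4) = -12 + 28 = 16)
1/(82441 + l(230)) = 1/(82441 + 16) = 1/82457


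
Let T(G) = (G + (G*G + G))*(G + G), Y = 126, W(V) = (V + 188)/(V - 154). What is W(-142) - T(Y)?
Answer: -601509911/148 ≈ -4.0643e+6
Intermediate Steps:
W(V) = (188 + V)/(-154 + V)
T(G) = 2*G*(G² + 2*G) (T(G) = (G + (G² + G))*(2*G) = (G + (G + G²))*(2*G) = (G² + 2*G)*(2*G) = 2*G*(G² + 2*G))
W(-142) - T(Y) = (188 - 142)/(-154 - 142) - 2*126²*(2 + 126) = 46/(-296) - 2*15876*128 = -1/296*46 - 1*4064256 = -23/148 - 4064256 = -601509911/148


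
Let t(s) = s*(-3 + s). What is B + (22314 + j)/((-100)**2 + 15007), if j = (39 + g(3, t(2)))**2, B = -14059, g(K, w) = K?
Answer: -351549335/25007 ≈ -14058.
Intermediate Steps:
j = 1764 (j = (39 + 3)**2 = 42**2 = 1764)
B + (22314 + j)/((-100)**2 + 15007) = -14059 + (22314 + 1764)/((-100)**2 + 15007) = -14059 + 24078/(10000 + 15007) = -14059 + 24078/25007 = -351549335/25007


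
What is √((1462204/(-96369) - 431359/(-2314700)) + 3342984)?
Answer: √1663399165233744779956495653/22306532430 ≈ 1828.4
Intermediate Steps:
√((1462204/(-96369) - 431359/(-2314700)) + 3342984) = √((1462204*(-1/96369) - 431359*(-1/2314700)) + 3342984) = √((-1462204/96369 + 431359/2314700) + 3342984) = √(-3342993963329/223065324300 + 3342984) = √(745700467095747871/223065324300) = √1663399165233744779956495653/22306532430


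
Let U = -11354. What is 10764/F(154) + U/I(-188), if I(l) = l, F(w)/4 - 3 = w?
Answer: 1144243/14758 ≈ 77.534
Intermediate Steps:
F(w) = 12 + 4*w
10764/F(154) + U/I(-188) = 10764/(12 + 4*154) - 11354/(-188) = 10764/(12 + 616) - 11354*(-1/188) = 10764/628 + 5677/94 = 10764*(1/628) + 5677/94 = 2691/157 + 5677/94 = 1144243/14758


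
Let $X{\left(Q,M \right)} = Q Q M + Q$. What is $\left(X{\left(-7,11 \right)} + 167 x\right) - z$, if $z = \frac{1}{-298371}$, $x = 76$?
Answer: $\frac{3945658105}{298371} \approx 13224.0$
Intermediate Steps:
$X{\left(Q,M \right)} = Q + M Q^{2}$ ($X{\left(Q,M \right)} = Q^{2} M + Q = M Q^{2} + Q = Q + M Q^{2}$)
$z = - \frac{1}{298371} \approx -3.3515 \cdot 10^{-6}$
$\left(X{\left(-7,11 \right)} + 167 x\right) - z = \left(- 7 \left(1 + 11 \left(-7\right)\right) + 167 \cdot 76\right) - - \frac{1}{298371} = \left(- 7 \left(1 - 77\right) + 12692\right) + \frac{1}{298371} = \left(\left(-7\right) \left(-76\right) + 12692\right) + \frac{1}{298371} = \left(532 + 12692\right) + \frac{1}{298371} = 13224 + \frac{1}{298371} = \frac{3945658105}{298371}$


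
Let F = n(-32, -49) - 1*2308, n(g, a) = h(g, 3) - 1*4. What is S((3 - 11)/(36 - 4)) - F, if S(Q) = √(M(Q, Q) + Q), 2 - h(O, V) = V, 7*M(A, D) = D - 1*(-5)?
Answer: 2313 + √21/7 ≈ 2313.7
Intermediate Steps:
M(A, D) = 5/7 + D/7 (M(A, D) = (D - 1*(-5))/7 = (D + 5)/7 = (5 + D)/7 = 5/7 + D/7)
h(O, V) = 2 - V
n(g, a) = -5 (n(g, a) = (2 - 1*3) - 1*4 = (2 - 3) - 4 = -1 - 4 = -5)
S(Q) = √(5/7 + 8*Q/7) (S(Q) = √((5/7 + Q/7) + Q) = √(5/7 + 8*Q/7))
F = -2313 (F = -5 - 1*2308 = -5 - 2308 = -2313)
S((3 - 11)/(36 - 4)) - F = √(35 + 56*((3 - 11)/(36 - 4)))/7 - 1*(-2313) = √(35 + 56*(-8/32))/7 + 2313 = √(35 + 56*(-8*1/32))/7 + 2313 = √(35 + 56*(-¼))/7 + 2313 = √(35 - 14)/7 + 2313 = √21/7 + 2313 = 2313 + √21/7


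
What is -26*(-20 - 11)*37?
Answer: 29822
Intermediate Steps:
-26*(-20 - 11)*37 = -26*(-31)*37 = 806*37 = 29822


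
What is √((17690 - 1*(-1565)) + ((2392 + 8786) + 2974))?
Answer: √33407 ≈ 182.78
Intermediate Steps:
√((17690 - 1*(-1565)) + ((2392 + 8786) + 2974)) = √((17690 + 1565) + (11178 + 2974)) = √(19255 + 14152) = √33407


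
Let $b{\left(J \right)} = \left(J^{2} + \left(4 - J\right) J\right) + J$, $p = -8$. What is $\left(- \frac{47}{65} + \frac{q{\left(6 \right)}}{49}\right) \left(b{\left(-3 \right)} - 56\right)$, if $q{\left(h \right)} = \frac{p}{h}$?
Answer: $\frac{508999}{9555} \approx 53.27$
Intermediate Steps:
$q{\left(h \right)} = - \frac{8}{h}$
$b{\left(J \right)} = J + J^{2} + J \left(4 - J\right)$ ($b{\left(J \right)} = \left(J^{2} + J \left(4 - J\right)\right) + J = J + J^{2} + J \left(4 - J\right)$)
$\left(- \frac{47}{65} + \frac{q{\left(6 \right)}}{49}\right) \left(b{\left(-3 \right)} - 56\right) = \left(- \frac{47}{65} + \frac{\left(-8\right) \frac{1}{6}}{49}\right) \left(5 \left(-3\right) - 56\right) = \left(\left(-47\right) \frac{1}{65} + \left(-8\right) \frac{1}{6} \cdot \frac{1}{49}\right) \left(-15 - 56\right) = \left(- \frac{47}{65} - \frac{4}{147}\right) \left(-71\right) = \left(- \frac{7169}{9555}\right) \left(-71\right) = \frac{508999}{9555}$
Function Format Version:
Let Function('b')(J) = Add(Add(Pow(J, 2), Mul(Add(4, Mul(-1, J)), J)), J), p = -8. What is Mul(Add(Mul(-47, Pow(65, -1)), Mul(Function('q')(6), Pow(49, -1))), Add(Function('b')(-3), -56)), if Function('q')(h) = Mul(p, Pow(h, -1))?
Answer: Rational(508999, 9555) ≈ 53.270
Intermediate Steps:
Function('q')(h) = Mul(-8, Pow(h, -1))
Function('b')(J) = Add(J, Pow(J, 2), Mul(J, Add(4, Mul(-1, J)))) (Function('b')(J) = Add(Add(Pow(J, 2), Mul(J, Add(4, Mul(-1, J)))), J) = Add(J, Pow(J, 2), Mul(J, Add(4, Mul(-1, J)))))
Mul(Add(Mul(-47, Pow(65, -1)), Mul(Function('q')(6), Pow(49, -1))), Add(Function('b')(-3), -56)) = Mul(Add(Mul(-47, Pow(65, -1)), Mul(Mul(-8, Pow(6, -1)), Pow(49, -1))), Add(Mul(5, -3), -56)) = Mul(Add(Mul(-47, Rational(1, 65)), Mul(Mul(-8, Rational(1, 6)), Rational(1, 49))), Add(-15, -56)) = Mul(Add(Rational(-47, 65), Mul(Rational(-4, 3), Rational(1, 49))), -71) = Mul(Add(Rational(-47, 65), Rational(-4, 147)), -71) = Mul(Rational(-7169, 9555), -71) = Rational(508999, 9555)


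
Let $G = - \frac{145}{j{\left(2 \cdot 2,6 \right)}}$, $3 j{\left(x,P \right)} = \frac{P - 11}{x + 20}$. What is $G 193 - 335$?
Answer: $402649$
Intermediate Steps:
$j{\left(x,P \right)} = \frac{-11 + P}{3 \left(20 + x\right)}$ ($j{\left(x,P \right)} = \frac{\left(P - 11\right) \frac{1}{x + 20}}{3} = \frac{\left(-11 + P\right) \frac{1}{20 + x}}{3} = \frac{\frac{1}{20 + x} \left(-11 + P\right)}{3} = \frac{-11 + P}{3 \left(20 + x\right)}$)
$G = 2088$ ($G = - \frac{145}{\frac{1}{3} \frac{1}{20 + 2 \cdot 2} \left(-11 + 6\right)} = - \frac{145}{\frac{1}{3} \frac{1}{20 + 4} \left(-5\right)} = - \frac{145}{\frac{1}{3} \cdot \frac{1}{24} \left(-5\right)} = - \frac{145}{- \frac{5}{72}} = \left(-145\right) \left(- \frac{72}{5}\right) = 2088$)
$G 193 - 335 = 2088 \cdot 193 - 335 = 402984 - 335 = 402649$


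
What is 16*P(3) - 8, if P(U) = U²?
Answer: 136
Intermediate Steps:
16*P(3) - 8 = 16*3² - 8 = 16*9 - 8 = 144 - 8 = 136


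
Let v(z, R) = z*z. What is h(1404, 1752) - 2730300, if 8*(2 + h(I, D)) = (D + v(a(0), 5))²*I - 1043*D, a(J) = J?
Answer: 535739233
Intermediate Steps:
v(z, R) = z²
h(I, D) = -2 - 1043*D/8 + I*D²/8 (h(I, D) = -2 + ((D + 0²)²*I - 1043*D)/8 = -2 + ((D + 0)²*I - 1043*D)/8 = -2 + (D²*I - 1043*D)/8 = -2 + (I*D² - 1043*D)/8 = -2 + (-1043*D + I*D²)/8 = -2 + (-1043*D/8 + I*D²/8) = -2 - 1043*D/8 + I*D²/8)
h(1404, 1752) - 2730300 = (-2 - 1043/8*1752 + (⅛)*1404*1752²) - 2730300 = (-2 - 228417 + (⅛)*1404*3069504) - 2730300 = (-2 - 228417 + 538697952) - 2730300 = 538469533 - 2730300 = 535739233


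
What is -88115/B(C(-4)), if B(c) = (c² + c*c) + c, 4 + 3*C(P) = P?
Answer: -793035/104 ≈ -7625.3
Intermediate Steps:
C(P) = -4/3 + P/3
B(c) = c + 2*c² (B(c) = (c² + c²) + c = 2*c² + c = c + 2*c²)
-88115/B(C(-4)) = -88115*1/((1 + 2*(-4/3 + (⅓)*(-4)))*(-4/3 + (⅓)*(-4))) = -88115*1/((1 + 2*(-4/3 - 4/3))*(-4/3 - 4/3)) = -88115*(-3/(8*(1 + 2*(-8/3)))) = -88115*(-3/(8*(1 - 16/3))) = -88115/((-8/3*(-13/3))) = -88115/104/9 = -88115*9/104 = -793035/104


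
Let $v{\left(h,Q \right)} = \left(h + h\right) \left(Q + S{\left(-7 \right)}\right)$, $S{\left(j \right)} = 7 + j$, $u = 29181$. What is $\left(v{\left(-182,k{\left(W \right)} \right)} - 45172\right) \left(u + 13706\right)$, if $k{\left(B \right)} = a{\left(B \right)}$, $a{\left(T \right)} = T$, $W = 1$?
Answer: $-1952902432$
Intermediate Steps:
$k{\left(B \right)} = B$
$v{\left(h,Q \right)} = 2 Q h$ ($v{\left(h,Q \right)} = \left(h + h\right) \left(Q + \left(7 - 7\right)\right) = 2 h \left(Q + 0\right) = 2 h Q = 2 Q h$)
$\left(v{\left(-182,k{\left(W \right)} \right)} - 45172\right) \left(u + 13706\right) = \left(2 \cdot 1 \left(-182\right) - 45172\right) \left(29181 + 13706\right) = \left(-364 - 45172\right) 42887 = \left(-45536\right) 42887 = -1952902432$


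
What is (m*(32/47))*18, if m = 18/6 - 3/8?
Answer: 1512/47 ≈ 32.170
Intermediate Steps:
m = 21/8 (m = 18*(1/6) - 3*1/8 = 3 - 3/8 = 21/8 ≈ 2.6250)
(m*(32/47))*18 = (21*(32/47)/8)*18 = (21*(32*(1/47))/8)*18 = ((21/8)*(32/47))*18 = (84/47)*18 = 1512/47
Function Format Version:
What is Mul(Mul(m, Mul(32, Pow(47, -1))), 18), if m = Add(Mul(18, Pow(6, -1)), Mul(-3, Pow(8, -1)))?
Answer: Rational(1512, 47) ≈ 32.170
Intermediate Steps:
m = Rational(21, 8) (m = Add(Mul(18, Rational(1, 6)), Mul(-3, Rational(1, 8))) = Add(3, Rational(-3, 8)) = Rational(21, 8) ≈ 2.6250)
Mul(Mul(m, Mul(32, Pow(47, -1))), 18) = Mul(Mul(Rational(21, 8), Mul(32, Pow(47, -1))), 18) = Mul(Mul(Rational(21, 8), Mul(32, Rational(1, 47))), 18) = Mul(Mul(Rational(21, 8), Rational(32, 47)), 18) = Mul(Rational(84, 47), 18) = Rational(1512, 47)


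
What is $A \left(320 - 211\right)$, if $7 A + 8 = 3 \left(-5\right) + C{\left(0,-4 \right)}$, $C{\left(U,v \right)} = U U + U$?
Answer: $- \frac{2507}{7} \approx -358.14$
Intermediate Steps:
$C{\left(U,v \right)} = U + U^{2}$ ($C{\left(U,v \right)} = U^{2} + U = U + U^{2}$)
$A = - \frac{23}{7}$ ($A = - \frac{8}{7} + \frac{3 \left(-5\right) + 0 \left(1 + 0\right)}{7} = - \frac{8}{7} + \frac{-15 + 0 \cdot 1}{7} = - \frac{8}{7} + \frac{-15 + 0}{7} = - \frac{8}{7} + \frac{1}{7} \left(-15\right) = - \frac{8}{7} - \frac{15}{7} = - \frac{23}{7} \approx -3.2857$)
$A \left(320 - 211\right) = - \frac{23 \left(320 - 211\right)}{7} = \left(- \frac{23}{7}\right) 109 = - \frac{2507}{7}$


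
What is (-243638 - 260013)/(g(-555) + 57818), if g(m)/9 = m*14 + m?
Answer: 503651/17107 ≈ 29.441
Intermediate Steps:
g(m) = 135*m (g(m) = 9*(m*14 + m) = 9*(14*m + m) = 9*(15*m) = 135*m)
(-243638 - 260013)/(g(-555) + 57818) = (-243638 - 260013)/(135*(-555) + 57818) = -503651/(-74925 + 57818) = -503651/(-17107) = -503651*(-1/17107) = 503651/17107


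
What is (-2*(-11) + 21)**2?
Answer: 1849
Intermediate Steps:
(-2*(-11) + 21)**2 = (22 + 21)**2 = 43**2 = 1849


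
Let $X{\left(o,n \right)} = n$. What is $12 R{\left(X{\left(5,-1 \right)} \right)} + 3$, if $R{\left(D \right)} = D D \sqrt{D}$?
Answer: $3 + 12 i \approx 3.0 + 12.0 i$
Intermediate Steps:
$R{\left(D \right)} = D^{\frac{5}{2}}$ ($R{\left(D \right)} = D^{2} \sqrt{D} = D^{\frac{5}{2}}$)
$12 R{\left(X{\left(5,-1 \right)} \right)} + 3 = 12 \left(-1\right)^{\frac{5}{2}} + 3 = 12 i + 3 = 3 + 12 i$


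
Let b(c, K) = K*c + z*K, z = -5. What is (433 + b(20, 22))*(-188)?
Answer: -143444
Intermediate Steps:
b(c, K) = -5*K + K*c (b(c, K) = K*c - 5*K = -5*K + K*c)
(433 + b(20, 22))*(-188) = (433 + 22*(-5 + 20))*(-188) = (433 + 22*15)*(-188) = (433 + 330)*(-188) = 763*(-188) = -143444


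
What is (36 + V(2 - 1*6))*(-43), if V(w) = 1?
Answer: -1591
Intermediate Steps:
(36 + V(2 - 1*6))*(-43) = (36 + 1)*(-43) = 37*(-43) = -1591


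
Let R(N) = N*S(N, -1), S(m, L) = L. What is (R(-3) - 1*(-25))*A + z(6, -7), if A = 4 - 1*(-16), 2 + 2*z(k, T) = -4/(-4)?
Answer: 1119/2 ≈ 559.50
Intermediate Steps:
z(k, T) = -½ (z(k, T) = -1 + (-4/(-4))/2 = -1 + (-4*(-¼))/2 = -1 + (½)*1 = -1 + ½ = -½)
R(N) = -N (R(N) = N*(-1) = -N)
A = 20 (A = 4 + 16 = 20)
(R(-3) - 1*(-25))*A + z(6, -7) = (-1*(-3) - 1*(-25))*20 - ½ = (3 + 25)*20 - ½ = 28*20 - ½ = 560 - ½ = 1119/2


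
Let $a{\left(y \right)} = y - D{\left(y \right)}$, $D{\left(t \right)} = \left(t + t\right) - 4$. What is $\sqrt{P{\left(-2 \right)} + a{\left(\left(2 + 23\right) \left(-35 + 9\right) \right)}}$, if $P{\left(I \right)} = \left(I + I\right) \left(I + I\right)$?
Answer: $\sqrt{670} \approx 25.884$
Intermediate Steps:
$D{\left(t \right)} = -4 + 2 t$ ($D{\left(t \right)} = 2 t - 4 = -4 + 2 t$)
$P{\left(I \right)} = 4 I^{2}$ ($P{\left(I \right)} = 2 I 2 I = 4 I^{2}$)
$a{\left(y \right)} = 4 - y$ ($a{\left(y \right)} = y - \left(-4 + 2 y\right) = 4 - y$)
$\sqrt{P{\left(-2 \right)} + a{\left(\left(2 + 23\right) \left(-35 + 9\right) \right)}} = \sqrt{4 \left(-2\right)^{2} - \left(-4 + \left(2 + 23\right) \left(-35 + 9\right)\right)} = \sqrt{4 \cdot 4 - \left(-4 + 25 \left(-26\right)\right)} = \sqrt{16 + \left(4 - -650\right)} = \sqrt{16 + \left(4 + 650\right)} = \sqrt{16 + 654} = \sqrt{670}$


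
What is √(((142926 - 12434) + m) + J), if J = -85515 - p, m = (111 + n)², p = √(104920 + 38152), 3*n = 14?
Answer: √(525202 - 36*√8942)/3 ≈ 240.79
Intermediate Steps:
n = 14/3 (n = (⅓)*14 = 14/3 ≈ 4.6667)
p = 4*√8942 (p = √143072 = 4*√8942 ≈ 378.25)
m = 120409/9 (m = (111 + 14/3)² = (347/3)² = 120409/9 ≈ 13379.)
J = -85515 - 4*√8942 ≈ -85893.
√(((142926 - 12434) + m) + J) = √(((142926 - 12434) + 120409/9) + (-85515 - 4*√8942)) = √((130492 + 120409/9) + (-85515 - 4*√8942)) = √(1294837/9 + (-85515 - 4*√8942)) = √(525202/9 - 4*√8942)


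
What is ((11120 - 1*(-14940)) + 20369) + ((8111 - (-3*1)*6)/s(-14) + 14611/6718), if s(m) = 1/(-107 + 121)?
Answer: 1076473341/6718 ≈ 1.6024e+5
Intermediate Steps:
s(m) = 1/14
((11120 - 1*(-14940)) + 20369) + ((8111 - (-3*1)*6)/s(-14) + 14611/6718) = ((11120 - 1*(-14940)) + 20369) + ((8111 - (-3*1)*6)/(1/14) + 14611/6718) = ((11120 + 14940) + 20369) + ((8111 - (-3)*6)*14 + 14611*(1/6718)) = (26060 + 20369) + ((8111 - 1*(-18))*14 + 14611/6718) = 46429 + ((8111 + 18)*14 + 14611/6718) = 46429 + (8129*14 + 14611/6718) = 46429 + (113806 + 14611/6718) = 46429 + 764563319/6718 = 1076473341/6718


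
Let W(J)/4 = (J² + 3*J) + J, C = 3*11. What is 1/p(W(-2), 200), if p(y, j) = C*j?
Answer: 1/6600 ≈ 0.00015152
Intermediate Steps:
C = 33
W(J) = 4*J² + 16*J (W(J) = 4*((J² + 3*J) + J) = 4*(J² + 4*J) = 4*J² + 16*J)
p(y, j) = 33*j
1/p(W(-2), 200) = 1/(33*200) = 1/6600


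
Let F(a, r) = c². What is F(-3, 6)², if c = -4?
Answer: 256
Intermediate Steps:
F(a, r) = 16 (F(a, r) = (-4)² = 16)
F(-3, 6)² = 16² = 256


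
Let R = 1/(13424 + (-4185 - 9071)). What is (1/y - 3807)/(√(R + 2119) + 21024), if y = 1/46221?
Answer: 149807605248/74257084775 - 84828*√14951706/74257084775 ≈ 2.0130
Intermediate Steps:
R = 1/168 (R = 1/(13424 - 13256) = 1/168 ≈ 0.0059524)
y = 1/46221 ≈ 2.1635e-5
(1/y - 3807)/(√(R + 2119) + 21024) = (1/(1/46221) - 3807)/(√(1/168 + 2119) + 21024) = (46221 - 3807)/(√(355993/168) + 21024) = 42414/(√14951706/84 + 21024) = 42414/(21024 + √14951706/84)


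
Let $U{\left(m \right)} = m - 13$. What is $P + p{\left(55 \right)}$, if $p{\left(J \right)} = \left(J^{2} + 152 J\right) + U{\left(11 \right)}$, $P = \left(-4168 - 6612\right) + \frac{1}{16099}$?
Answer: $\frac{9707698}{16099} \approx 603.0$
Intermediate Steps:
$U{\left(m \right)} = -13 + m$
$P = - \frac{173547219}{16099}$ ($P = -10780 + \frac{1}{16099} = - \frac{173547219}{16099} \approx -10780.0$)
$p{\left(J \right)} = -2 + J^{2} + 152 J$ ($p{\left(J \right)} = \left(J^{2} + 152 J\right) + \left(-13 + 11\right) = \left(J^{2} + 152 J\right) - 2 = -2 + J^{2} + 152 J$)
$P + p{\left(55 \right)} = - \frac{173547219}{16099} + \left(-2 + 55^{2} + 152 \cdot 55\right) = - \frac{173547219}{16099} + \left(-2 + 3025 + 8360\right) = - \frac{173547219}{16099} + 11383 = \frac{9707698}{16099}$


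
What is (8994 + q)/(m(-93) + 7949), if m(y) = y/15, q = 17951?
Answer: 134725/39714 ≈ 3.3924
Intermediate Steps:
m(y) = y/15 (m(y) = y*(1/15) = y/15)
(8994 + q)/(m(-93) + 7949) = (8994 + 17951)/((1/15)*(-93) + 7949) = 26945/(-31/5 + 7949) = 26945/(39714/5) = 26945*(5/39714) = 134725/39714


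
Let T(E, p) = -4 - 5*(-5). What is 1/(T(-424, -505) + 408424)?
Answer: 1/408445 ≈ 2.4483e-6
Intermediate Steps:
T(E, p) = 21 (T(E, p) = -4 + 25 = 21)
1/(T(-424, -505) + 408424) = 1/(21 + 408424) = 1/408445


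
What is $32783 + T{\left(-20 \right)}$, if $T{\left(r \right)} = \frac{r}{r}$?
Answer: $32784$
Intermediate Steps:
$T{\left(r \right)} = 1$
$32783 + T{\left(-20 \right)} = 32783 + 1 = 32784$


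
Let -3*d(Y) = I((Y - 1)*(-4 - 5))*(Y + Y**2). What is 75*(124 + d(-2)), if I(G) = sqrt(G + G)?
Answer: 9300 - 150*sqrt(6) ≈ 8932.6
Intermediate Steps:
I(G) = sqrt(2)*sqrt(G) (I(G) = sqrt(2*G) = sqrt(2)*sqrt(G))
d(Y) = -sqrt(2)*sqrt(9 - 9*Y)*(Y + Y**2)/3 (d(Y) = -sqrt(2)*sqrt((Y - 1)*(-4 - 5))*(Y + Y**2)/3 = -sqrt(2)*sqrt((-1 + Y)*(-9))*(Y + Y**2)/3 = -sqrt(2)*sqrt(9 - 9*Y)*(Y + Y**2)/3)
75*(124 + d(-2)) = 75*(124 - 1*(-2)*sqrt(2 - 2*(-2))*(1 - 2)) = 75*(124 - 1*(-2)*sqrt(2 + 4)*(-1)) = 75*(124 - 1*(-2)*sqrt(6)*(-1)) = 75*(124 - 2*sqrt(6)) = 9300 - 150*sqrt(6)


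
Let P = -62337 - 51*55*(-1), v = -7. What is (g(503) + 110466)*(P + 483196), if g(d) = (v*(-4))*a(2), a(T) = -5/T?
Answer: 46770810944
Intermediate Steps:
g(d) = -70 (g(d) = (-7*(-4))*(-5/2) = 28*(-5*1/2) = 28*(-5/2) = -70)
P = -59532 (P = -62337 - 2805*(-1) = -62337 + 2805 = -59532)
(g(503) + 110466)*(P + 483196) = (-70 + 110466)*(-59532 + 483196) = 110396*423664 = 46770810944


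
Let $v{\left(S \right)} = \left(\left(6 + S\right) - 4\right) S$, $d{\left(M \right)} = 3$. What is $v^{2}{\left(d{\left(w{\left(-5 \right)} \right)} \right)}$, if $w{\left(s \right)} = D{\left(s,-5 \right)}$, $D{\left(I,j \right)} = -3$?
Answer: $225$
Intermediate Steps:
$w{\left(s \right)} = -3$
$v{\left(S \right)} = S \left(2 + S\right)$ ($v{\left(S \right)} = \left(2 + S\right) S = S \left(2 + S\right)$)
$v^{2}{\left(d{\left(w{\left(-5 \right)} \right)} \right)} = \left(3 \left(2 + 3\right)\right)^{2} = \left(3 \cdot 5\right)^{2} = 15^{2} = 225$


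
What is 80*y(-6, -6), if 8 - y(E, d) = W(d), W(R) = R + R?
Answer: 1600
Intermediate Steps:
W(R) = 2*R
y(E, d) = 8 - 2*d
80*y(-6, -6) = 80*(8 - 2*(-6)) = 80*(8 + 12) = 80*20 = 1600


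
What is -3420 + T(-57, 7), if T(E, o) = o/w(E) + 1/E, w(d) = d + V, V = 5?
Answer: -10137331/2964 ≈ -3420.2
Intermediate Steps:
w(d) = 5 + d (w(d) = d + 5 = 5 + d)
T(E, o) = 1/E + o/(5 + E) (T(E, o) = o/(5 + E) + 1/E = 1/E + o/(5 + E))
-3420 + T(-57, 7) = -3420 + (5 - 57 - 57*7)/((-57)*(5 - 57)) = -3420 - 1/57*(5 - 57 - 399)/(-52) = -3420 - 1/57*(-1/52)*(-451) = -3420 - 451/2964 = -10137331/2964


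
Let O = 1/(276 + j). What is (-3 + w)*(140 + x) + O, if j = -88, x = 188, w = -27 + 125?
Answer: 5858081/188 ≈ 31160.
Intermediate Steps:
w = 98
O = 1/188 (O = 1/(276 - 88) = 1/188 ≈ 0.0053191)
(-3 + w)*(140 + x) + O = (-3 + 98)*(140 + 188) + 1/188 = 95*328 + 1/188 = 31160 + 1/188 = 5858081/188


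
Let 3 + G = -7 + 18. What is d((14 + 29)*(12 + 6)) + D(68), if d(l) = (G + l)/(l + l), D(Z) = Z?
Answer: 53023/774 ≈ 68.505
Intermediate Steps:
G = 8 (G = -3 + (-7 + 18) = -3 + 11 = 8)
d(l) = (8 + l)/(2*l) (d(l) = (8 + l)/(l + l) = (8 + l)/((2*l)) = (8 + l)*(1/(2*l)) = (8 + l)/(2*l))
d((14 + 29)*(12 + 6)) + D(68) = (8 + (14 + 29)*(12 + 6))/(2*(((14 + 29)*(12 + 6)))) + 68 = (8 + 43*18)/(2*((43*18))) + 68 = (½)*(8 + 774)/774 + 68 = (½)*(1/774)*782 + 68 = 391/774 + 68 = 53023/774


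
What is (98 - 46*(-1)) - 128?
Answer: 16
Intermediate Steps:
(98 - 46*(-1)) - 128 = (98 + 46) - 128 = 144 - 128 = 16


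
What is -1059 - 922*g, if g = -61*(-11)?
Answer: -619721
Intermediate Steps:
g = 671
-1059 - 922*g = -1059 - 922*671 = -1059 - 618662 = -619721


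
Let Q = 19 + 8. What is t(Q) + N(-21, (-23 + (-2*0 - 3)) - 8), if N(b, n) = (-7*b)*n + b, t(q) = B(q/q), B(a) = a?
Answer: -5018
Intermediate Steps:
Q = 27
t(q) = 1 (t(q) = q/q = 1)
N(b, n) = b - 7*b*n (N(b, n) = -7*b*n + b = b - 7*b*n)
t(Q) + N(-21, (-23 + (-2*0 - 3)) - 8) = 1 - 21*(1 - 7*((-23 + (-2*0 - 3)) - 8)) = 1 - 21*(1 - 7*((-23 + (0 - 3)) - 8)) = 1 - 21*(1 - 7*((-23 - 3) - 8)) = 1 - 21*(1 - 7*(-26 - 8)) = 1 - 21*(1 - 7*(-34)) = 1 - 21*(1 + 238) = 1 - 21*239 = 1 - 5019 = -5018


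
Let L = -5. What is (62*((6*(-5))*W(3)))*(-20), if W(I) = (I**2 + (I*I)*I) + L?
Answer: 1153200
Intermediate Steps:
W(I) = -5 + I**2 + I**3 (W(I) = (I**2 + (I*I)*I) - 5 = (I**2 + I**2*I) - 5 = (I**2 + I**3) - 5 = -5 + I**2 + I**3)
(62*((6*(-5))*W(3)))*(-20) = (62*((6*(-5))*(-5 + 3**2 + 3**3)))*(-20) = (62*(-30*(-5 + 9 + 27)))*(-20) = (62*(-30*31))*(-20) = (62*(-930))*(-20) = -57660*(-20) = 1153200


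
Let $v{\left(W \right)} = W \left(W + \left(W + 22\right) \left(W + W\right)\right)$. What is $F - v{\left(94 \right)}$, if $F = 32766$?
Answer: $-2026022$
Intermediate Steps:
$v{\left(W \right)} = W \left(W + 2 W \left(22 + W\right)\right)$ ($v{\left(W \right)} = W \left(W + \left(22 + W\right) 2 W\right) = W \left(W + 2 W \left(22 + W\right)\right)$)
$F - v{\left(94 \right)} = 32766 - 94^{2} \left(45 + 2 \cdot 94\right) = 32766 - 8836 \left(45 + 188\right) = 32766 - 8836 \cdot 233 = 32766 - 2058788 = -2026022$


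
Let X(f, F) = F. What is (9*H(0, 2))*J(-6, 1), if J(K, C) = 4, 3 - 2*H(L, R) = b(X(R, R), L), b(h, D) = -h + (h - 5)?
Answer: 144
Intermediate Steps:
b(h, D) = -5 (b(h, D) = -h + (-5 + h) = -5)
H(L, R) = 4 (H(L, R) = 3/2 - 1/2*(-5) = 3/2 + 5/2 = 4)
(9*H(0, 2))*J(-6, 1) = (9*4)*4 = 36*4 = 144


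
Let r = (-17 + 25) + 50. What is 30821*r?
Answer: 1787618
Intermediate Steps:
r = 58 (r = 8 + 50 = 58)
30821*r = 30821*58 = 1787618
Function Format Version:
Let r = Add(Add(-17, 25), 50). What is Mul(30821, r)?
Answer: 1787618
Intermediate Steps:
r = 58 (r = Add(8, 50) = 58)
Mul(30821, r) = Mul(30821, 58) = 1787618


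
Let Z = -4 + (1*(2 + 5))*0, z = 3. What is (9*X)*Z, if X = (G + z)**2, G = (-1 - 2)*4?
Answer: -2916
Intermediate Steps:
G = -12 (G = -3*4 = -12)
X = 81 (X = (-12 + 3)**2 = (-9)**2 = 81)
Z = -4 (Z = -4 + (1*7)*0 = -4 + 7*0 = -4 + 0 = -4)
(9*X)*Z = (9*81)*(-4) = 729*(-4) = -2916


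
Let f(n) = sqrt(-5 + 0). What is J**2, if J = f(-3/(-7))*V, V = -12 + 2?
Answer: -500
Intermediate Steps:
f(n) = I*sqrt(5) (f(n) = sqrt(-5) = I*sqrt(5))
V = -10
J = -10*I*sqrt(5) (J = (I*sqrt(5))*(-10) = -10*I*sqrt(5) ≈ -22.361*I)
J**2 = (-10*I*sqrt(5))**2 = -500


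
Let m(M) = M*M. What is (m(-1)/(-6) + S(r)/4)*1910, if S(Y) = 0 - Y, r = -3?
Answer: 6685/6 ≈ 1114.2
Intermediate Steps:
S(Y) = -Y
m(M) = M**2
(m(-1)/(-6) + S(r)/4)*1910 = ((-1)**2/(-6) - 1*(-3)/4)*1910 = (1*(-1/6) + 3*(1/4))*1910 = (-1/6 + 3/4)*1910 = (7/12)*1910 = 6685/6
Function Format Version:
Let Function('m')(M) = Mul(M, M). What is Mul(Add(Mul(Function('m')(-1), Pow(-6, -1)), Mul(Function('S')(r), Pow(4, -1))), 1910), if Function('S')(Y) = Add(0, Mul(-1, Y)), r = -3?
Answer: Rational(6685, 6) ≈ 1114.2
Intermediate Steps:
Function('S')(Y) = Mul(-1, Y)
Function('m')(M) = Pow(M, 2)
Mul(Add(Mul(Function('m')(-1), Pow(-6, -1)), Mul(Function('S')(r), Pow(4, -1))), 1910) = Mul(Add(Mul(Pow(-1, 2), Pow(-6, -1)), Mul(Mul(-1, -3), Pow(4, -1))), 1910) = Mul(Add(Mul(1, Rational(-1, 6)), Mul(3, Rational(1, 4))), 1910) = Mul(Add(Rational(-1, 6), Rational(3, 4)), 1910) = Mul(Rational(7, 12), 1910) = Rational(6685, 6)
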